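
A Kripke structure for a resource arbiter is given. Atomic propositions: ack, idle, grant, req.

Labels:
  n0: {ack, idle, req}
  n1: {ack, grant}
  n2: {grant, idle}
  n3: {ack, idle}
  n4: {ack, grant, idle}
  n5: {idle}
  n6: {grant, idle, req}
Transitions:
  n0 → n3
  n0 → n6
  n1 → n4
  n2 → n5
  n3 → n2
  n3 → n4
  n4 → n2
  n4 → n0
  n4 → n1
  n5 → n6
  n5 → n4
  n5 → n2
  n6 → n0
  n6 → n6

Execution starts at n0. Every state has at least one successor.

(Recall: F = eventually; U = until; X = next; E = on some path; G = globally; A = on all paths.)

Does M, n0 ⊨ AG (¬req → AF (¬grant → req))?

Holds

States satisfying ¬req → AF (¬grant → req): {n0, n1, n2, n3, n4, n5, n6}.
States satisfying AG (¬req → AF (¬grant → req)): {n0, n1, n2, n3, n4, n5, n6}.
Every state reachable from n0 satisfies ¬req → AF (¬grant → req).
n0 ∈ Sat(AG (¬req → AF (¬grant → req))).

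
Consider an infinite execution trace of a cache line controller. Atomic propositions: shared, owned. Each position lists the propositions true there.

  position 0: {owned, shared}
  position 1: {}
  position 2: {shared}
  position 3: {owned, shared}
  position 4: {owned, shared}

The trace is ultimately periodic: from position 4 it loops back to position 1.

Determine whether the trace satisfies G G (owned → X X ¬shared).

No

G (owned → X X ¬shared) must hold at every position from 0 onward. It fails at position 0, so G G (owned → X X ¬shared) is false.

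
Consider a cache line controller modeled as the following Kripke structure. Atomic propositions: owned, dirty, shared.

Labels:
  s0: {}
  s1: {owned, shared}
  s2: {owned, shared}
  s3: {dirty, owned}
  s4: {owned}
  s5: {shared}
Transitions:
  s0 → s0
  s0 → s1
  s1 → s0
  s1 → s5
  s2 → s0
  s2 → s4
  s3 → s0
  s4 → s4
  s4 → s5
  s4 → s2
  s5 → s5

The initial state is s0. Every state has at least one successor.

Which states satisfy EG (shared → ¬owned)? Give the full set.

{s0, s3, s4, s5}

States satisfying shared → ¬owned: {s0, s3, s4, s5}.
States satisfying EG (shared → ¬owned): {s0, s3, s4, s5}.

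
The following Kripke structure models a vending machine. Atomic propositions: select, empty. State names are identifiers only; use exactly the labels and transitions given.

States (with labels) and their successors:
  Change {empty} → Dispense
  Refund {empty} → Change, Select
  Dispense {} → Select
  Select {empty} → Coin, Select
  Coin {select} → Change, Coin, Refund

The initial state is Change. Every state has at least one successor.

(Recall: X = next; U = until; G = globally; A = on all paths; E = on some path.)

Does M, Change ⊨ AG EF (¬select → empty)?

States satisfying EF (¬select → empty): {Change, Refund, Dispense, Select, Coin}.
States satisfying AG EF (¬select → empty): {Change, Refund, Dispense, Select, Coin}.
Every state reachable from Change satisfies EF (¬select → empty).
Change ∈ Sat(AG EF (¬select → empty)).

Holds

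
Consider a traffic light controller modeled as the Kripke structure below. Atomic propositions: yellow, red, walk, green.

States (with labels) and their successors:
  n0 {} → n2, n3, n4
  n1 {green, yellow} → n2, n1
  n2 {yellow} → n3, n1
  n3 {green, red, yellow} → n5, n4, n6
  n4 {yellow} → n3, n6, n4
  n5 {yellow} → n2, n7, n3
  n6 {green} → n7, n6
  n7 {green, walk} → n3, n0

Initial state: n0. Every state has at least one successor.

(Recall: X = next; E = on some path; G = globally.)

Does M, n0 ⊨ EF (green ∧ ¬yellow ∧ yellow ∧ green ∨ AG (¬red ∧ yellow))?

Violated

States satisfying EF (green ∧ ¬yellow ∧ yellow ∧ green ∨ AG (¬red ∧ yellow)): ∅.
No suitable path/successor from n0 witnesses the formula.
n0 ∉ Sat(EF (green ∧ ¬yellow ∧ yellow ∧ green ∨ AG (¬red ∧ yellow))).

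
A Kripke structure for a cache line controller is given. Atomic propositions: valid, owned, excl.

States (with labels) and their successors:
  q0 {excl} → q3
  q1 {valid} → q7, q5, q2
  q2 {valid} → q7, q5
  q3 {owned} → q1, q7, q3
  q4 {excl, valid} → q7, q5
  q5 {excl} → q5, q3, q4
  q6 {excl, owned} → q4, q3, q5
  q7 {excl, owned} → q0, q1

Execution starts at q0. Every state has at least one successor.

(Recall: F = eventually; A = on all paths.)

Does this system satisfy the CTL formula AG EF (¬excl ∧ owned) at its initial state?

Satisfied

States satisfying EF (¬excl ∧ owned): {q0, q1, q2, q3, q4, q5, q6, q7}.
States satisfying AG EF (¬excl ∧ owned): {q0, q1, q2, q3, q4, q5, q6, q7}.
Every state reachable from q0 satisfies EF (¬excl ∧ owned).
q0 ∈ Sat(AG EF (¬excl ∧ owned)).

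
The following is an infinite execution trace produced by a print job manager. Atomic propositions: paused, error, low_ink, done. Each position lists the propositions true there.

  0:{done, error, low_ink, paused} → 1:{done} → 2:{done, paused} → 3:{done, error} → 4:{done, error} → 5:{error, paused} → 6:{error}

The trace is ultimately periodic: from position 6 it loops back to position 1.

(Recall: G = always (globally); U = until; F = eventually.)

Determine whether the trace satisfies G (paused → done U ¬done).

Satisfied

paused → done U ¬done holds at every position 0..6, and those are all positions ever visited, so G (paused → done U ¬done) holds.
Positions where paused holds: 0, 2, 5.
Check done U ¬done at each: 0→ok, 2→ok, 5→ok.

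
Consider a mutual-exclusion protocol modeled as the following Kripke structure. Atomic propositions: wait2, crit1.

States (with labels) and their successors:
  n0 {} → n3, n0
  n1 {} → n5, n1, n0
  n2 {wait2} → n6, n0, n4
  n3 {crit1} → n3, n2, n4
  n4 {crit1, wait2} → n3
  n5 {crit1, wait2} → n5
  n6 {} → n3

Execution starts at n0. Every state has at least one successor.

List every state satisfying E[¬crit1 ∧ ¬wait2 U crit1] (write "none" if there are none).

{n0, n1, n3, n4, n5, n6}

States satisfying ¬crit1 ∧ ¬wait2: {n0, n1, n6}.
States satisfying crit1: {n3, n4, n5}.
States satisfying E[¬crit1 ∧ ¬wait2 U crit1]: {n0, n1, n3, n4, n5, n6}.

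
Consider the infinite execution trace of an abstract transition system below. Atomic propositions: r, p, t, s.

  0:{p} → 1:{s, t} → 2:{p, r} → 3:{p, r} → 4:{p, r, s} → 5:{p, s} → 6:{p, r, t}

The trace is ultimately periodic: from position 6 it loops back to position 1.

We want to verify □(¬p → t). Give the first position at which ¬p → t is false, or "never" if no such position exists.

never

¬p → t holds at every position 0..6, and those are all the positions the trace ever visits, so the invariant □(¬p → t) is never violated.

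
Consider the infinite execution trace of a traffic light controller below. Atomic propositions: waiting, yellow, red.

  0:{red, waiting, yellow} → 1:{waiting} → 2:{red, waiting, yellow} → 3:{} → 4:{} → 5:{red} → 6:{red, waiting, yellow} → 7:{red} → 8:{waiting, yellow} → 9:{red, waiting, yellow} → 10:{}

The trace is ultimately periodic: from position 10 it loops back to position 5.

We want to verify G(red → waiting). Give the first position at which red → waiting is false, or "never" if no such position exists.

5

Check red → waiting at each position in order: 0 ✓, 1 ✓, 2 ✓, 3 ✓, 4 ✓.
At position 5 the labels are {red}, so red → waiting is false there. This is the first violation.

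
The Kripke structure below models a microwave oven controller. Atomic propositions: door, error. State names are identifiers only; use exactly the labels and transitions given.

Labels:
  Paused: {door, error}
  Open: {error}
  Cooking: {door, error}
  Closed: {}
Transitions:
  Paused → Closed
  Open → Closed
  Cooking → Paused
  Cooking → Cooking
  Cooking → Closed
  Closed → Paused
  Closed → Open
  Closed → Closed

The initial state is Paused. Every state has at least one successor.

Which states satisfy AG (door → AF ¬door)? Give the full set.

{Paused, Open, Closed}

States satisfying door → AF ¬door: {Paused, Open, Closed}.
States satisfying AG (door → AF ¬door): {Paused, Open, Closed}.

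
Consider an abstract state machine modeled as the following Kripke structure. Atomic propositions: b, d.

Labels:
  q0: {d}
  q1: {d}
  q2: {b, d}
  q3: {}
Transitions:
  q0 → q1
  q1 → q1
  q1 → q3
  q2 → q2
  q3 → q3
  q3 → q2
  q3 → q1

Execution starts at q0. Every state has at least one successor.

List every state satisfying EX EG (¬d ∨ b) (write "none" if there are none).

{q1, q2, q3}

States satisfying EG (¬d ∨ b): {q2, q3}.
States satisfying EX EG (¬d ∨ b): {q1, q2, q3}.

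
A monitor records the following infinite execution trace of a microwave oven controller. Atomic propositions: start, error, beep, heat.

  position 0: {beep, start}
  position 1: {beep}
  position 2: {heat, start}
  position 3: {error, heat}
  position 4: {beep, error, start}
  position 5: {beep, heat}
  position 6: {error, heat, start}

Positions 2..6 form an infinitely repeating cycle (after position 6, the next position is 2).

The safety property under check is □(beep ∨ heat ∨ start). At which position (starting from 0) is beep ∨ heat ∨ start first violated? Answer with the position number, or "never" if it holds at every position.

beep ∨ heat ∨ start holds at every position 0..6, and those are all the positions the trace ever visits, so the invariant □(beep ∨ heat ∨ start) is never violated.

never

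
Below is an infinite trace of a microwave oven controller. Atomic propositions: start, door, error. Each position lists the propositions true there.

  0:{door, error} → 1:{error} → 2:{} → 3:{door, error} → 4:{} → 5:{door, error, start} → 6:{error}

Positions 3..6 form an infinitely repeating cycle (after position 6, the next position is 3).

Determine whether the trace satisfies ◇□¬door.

Violated

□¬door is false at every position 0..6, so it never becomes true and ◇□¬door fails.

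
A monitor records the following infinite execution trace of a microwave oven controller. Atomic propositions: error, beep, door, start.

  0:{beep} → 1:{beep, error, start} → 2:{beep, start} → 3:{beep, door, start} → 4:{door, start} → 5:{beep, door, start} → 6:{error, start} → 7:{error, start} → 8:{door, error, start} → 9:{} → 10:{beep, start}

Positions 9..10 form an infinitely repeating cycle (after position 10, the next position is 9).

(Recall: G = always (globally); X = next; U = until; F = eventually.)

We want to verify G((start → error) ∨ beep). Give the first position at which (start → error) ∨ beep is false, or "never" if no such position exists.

4

Check (start → error) ∨ beep at each position in order: 0 ✓, 1 ✓, 2 ✓, 3 ✓.
At position 4 the labels are {door, start}, so (start → error) ∨ beep is false there. This is the first violation.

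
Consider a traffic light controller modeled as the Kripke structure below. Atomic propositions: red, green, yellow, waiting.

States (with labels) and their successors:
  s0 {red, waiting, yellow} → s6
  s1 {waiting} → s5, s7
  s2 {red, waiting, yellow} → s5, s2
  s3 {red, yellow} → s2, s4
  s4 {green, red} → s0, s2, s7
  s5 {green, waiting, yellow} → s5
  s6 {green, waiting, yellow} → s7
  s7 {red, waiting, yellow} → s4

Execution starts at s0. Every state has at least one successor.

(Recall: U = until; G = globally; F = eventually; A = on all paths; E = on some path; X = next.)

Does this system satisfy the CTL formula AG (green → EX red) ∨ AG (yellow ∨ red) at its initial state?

States satisfying green → EX red: {s0, s1, s2, s3, s4, s6, s7}.
States satisfying AG (green → EX red): ∅.
States satisfying yellow ∨ red: {s0, s2, s3, s4, s5, s6, s7}.
States satisfying AG (yellow ∨ red): {s0, s2, s3, s4, s5, s6, s7}.
States satisfying AG (green → EX red) ∨ AG (yellow ∨ red): {s0, s2, s3, s4, s5, s6, s7}.
s0 ∈ Sat(AG (green → EX red) ∨ AG (yellow ∨ red)).

Satisfied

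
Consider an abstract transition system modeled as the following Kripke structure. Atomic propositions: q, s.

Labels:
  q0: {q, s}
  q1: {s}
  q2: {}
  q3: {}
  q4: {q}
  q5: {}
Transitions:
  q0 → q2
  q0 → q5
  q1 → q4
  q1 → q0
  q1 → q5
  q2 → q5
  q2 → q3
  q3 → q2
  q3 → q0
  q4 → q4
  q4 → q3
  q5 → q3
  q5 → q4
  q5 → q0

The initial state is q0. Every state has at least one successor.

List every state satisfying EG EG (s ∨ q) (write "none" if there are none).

{q1, q4}

States satisfying EG (s ∨ q): {q1, q4}.
States satisfying EG EG (s ∨ q): {q1, q4}.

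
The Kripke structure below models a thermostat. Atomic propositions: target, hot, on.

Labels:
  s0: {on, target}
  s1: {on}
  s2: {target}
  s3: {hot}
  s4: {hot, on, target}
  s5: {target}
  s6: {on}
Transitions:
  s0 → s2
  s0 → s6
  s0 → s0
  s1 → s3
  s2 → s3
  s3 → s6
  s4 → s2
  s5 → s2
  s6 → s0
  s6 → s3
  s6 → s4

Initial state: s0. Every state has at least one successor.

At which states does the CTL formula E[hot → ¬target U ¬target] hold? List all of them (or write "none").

{s0, s1, s2, s3, s5, s6}

States satisfying hot → ¬target: {s0, s1, s2, s3, s5, s6}.
States satisfying ¬target: {s1, s3, s6}.
States satisfying E[hot → ¬target U ¬target]: {s0, s1, s2, s3, s5, s6}.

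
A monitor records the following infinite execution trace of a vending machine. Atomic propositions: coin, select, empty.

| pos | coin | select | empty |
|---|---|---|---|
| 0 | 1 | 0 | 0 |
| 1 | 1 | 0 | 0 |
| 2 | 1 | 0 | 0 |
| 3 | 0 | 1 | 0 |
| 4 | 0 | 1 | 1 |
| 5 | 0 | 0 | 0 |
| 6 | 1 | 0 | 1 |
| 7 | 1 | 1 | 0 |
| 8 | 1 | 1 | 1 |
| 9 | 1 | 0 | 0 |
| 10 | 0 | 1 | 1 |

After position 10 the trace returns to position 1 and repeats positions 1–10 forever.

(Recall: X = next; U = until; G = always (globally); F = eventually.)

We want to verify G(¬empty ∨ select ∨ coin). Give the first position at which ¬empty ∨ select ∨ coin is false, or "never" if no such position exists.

never

¬empty ∨ select ∨ coin holds at every position 0..10, and those are all the positions the trace ever visits, so the invariant G(¬empty ∨ select ∨ coin) is never violated.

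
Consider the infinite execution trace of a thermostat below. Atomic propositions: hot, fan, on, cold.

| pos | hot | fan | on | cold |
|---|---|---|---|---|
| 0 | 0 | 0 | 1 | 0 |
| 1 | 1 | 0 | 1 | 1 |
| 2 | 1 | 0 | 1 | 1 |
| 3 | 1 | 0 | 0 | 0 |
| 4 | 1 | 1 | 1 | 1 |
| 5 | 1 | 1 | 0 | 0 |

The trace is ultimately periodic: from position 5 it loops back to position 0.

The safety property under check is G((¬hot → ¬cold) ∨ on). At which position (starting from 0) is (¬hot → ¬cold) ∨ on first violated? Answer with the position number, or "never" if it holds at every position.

(¬hot → ¬cold) ∨ on holds at every position 0..5, and those are all the positions the trace ever visits, so the invariant G((¬hot → ¬cold) ∨ on) is never violated.

never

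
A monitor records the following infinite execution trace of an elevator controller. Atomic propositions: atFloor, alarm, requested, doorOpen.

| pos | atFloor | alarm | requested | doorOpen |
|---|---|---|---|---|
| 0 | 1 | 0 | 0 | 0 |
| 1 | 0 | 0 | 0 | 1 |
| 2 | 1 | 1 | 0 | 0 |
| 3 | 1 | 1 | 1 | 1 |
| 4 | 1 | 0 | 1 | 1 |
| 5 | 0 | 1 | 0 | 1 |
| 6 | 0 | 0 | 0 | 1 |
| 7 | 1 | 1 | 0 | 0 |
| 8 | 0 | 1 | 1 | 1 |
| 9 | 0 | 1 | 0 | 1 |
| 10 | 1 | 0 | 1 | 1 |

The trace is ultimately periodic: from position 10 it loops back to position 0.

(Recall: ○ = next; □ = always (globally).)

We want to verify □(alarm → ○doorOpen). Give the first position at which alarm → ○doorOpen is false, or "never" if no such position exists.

never

alarm → ○doorOpen holds at every position 0..10, and those are all the positions the trace ever visits, so the invariant □(alarm → ○doorOpen) is never violated.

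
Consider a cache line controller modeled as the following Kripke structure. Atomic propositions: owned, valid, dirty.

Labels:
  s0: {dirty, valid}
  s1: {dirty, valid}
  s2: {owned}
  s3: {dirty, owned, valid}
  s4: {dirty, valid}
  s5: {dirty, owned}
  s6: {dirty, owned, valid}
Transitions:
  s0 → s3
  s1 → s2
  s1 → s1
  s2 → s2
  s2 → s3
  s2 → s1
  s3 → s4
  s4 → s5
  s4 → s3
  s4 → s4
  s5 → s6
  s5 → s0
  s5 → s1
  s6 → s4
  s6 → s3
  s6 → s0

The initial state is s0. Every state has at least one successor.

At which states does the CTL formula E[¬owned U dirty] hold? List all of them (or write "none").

{s0, s1, s3, s4, s5, s6}

States satisfying ¬owned: {s0, s1, s4}.
States satisfying dirty: {s0, s1, s3, s4, s5, s6}.
States satisfying E[¬owned U dirty]: {s0, s1, s3, s4, s5, s6}.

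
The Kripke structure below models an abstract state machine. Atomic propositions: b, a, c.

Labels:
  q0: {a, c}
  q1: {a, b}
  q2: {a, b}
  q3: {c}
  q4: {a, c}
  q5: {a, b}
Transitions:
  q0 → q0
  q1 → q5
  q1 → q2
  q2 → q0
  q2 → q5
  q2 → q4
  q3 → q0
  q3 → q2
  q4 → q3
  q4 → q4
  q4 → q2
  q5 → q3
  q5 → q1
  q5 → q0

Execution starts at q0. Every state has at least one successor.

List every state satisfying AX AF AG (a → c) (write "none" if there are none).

{q0}

States satisfying AF AG (a → c): {q0}.
States satisfying AX AF AG (a → c): {q0}.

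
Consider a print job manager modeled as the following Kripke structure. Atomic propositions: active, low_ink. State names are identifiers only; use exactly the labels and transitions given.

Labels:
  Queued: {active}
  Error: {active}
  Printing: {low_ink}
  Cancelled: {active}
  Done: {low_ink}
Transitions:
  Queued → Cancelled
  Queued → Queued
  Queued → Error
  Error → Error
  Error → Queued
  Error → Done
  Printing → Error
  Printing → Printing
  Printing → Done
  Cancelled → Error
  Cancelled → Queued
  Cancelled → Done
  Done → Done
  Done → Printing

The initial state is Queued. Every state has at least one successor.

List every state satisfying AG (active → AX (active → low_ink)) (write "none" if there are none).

States satisfying active → AX (active → low_ink): {Printing, Done}.
States satisfying AG (active → AX (active → low_ink)): ∅.

none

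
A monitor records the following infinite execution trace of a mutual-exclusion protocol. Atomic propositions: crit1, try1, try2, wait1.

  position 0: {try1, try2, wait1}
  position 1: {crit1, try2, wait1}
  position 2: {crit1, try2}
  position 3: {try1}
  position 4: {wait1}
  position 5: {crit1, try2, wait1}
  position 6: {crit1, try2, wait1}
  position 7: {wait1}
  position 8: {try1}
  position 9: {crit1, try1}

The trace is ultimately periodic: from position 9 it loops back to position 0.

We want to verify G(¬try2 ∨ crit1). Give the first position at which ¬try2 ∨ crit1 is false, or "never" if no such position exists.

At position 0 the labels are {try1, try2, wait1}, so ¬try2 ∨ crit1 is false there. This is the first violation.

0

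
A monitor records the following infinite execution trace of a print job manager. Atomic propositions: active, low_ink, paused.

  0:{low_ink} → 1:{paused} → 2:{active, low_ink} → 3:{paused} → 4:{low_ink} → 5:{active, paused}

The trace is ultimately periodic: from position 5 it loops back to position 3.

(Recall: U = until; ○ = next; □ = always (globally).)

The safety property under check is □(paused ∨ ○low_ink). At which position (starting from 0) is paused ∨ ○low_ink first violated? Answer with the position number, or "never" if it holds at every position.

0

At position 0 the labels are {low_ink} and the next position 1 has {paused}, so paused ∨ ○low_ink is false there. This is the first violation.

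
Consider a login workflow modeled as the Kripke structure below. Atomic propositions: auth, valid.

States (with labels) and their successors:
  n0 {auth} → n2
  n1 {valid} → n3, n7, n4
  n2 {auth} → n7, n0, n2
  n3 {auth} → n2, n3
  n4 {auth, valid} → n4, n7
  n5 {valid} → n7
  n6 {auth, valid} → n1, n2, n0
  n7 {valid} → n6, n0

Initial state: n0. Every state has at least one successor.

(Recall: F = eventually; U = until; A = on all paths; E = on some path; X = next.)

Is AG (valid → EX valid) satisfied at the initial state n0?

Yes

States satisfying valid → EX valid: {n0, n1, n2, n3, n4, n5, n6, n7}.
States satisfying AG (valid → EX valid): {n0, n1, n2, n3, n4, n5, n6, n7}.
Every state reachable from n0 satisfies valid → EX valid.
n0 ∈ Sat(AG (valid → EX valid)).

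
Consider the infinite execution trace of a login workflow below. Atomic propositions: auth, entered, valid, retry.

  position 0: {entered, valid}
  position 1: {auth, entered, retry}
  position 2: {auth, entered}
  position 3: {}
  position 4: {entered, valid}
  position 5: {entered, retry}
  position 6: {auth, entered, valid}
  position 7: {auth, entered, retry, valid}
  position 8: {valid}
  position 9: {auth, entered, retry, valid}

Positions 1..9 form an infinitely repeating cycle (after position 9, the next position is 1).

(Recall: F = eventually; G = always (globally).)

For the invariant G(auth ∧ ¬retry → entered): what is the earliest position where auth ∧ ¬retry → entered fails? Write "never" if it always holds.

never

auth ∧ ¬retry → entered holds at every position 0..9, and those are all the positions the trace ever visits, so the invariant G(auth ∧ ¬retry → entered) is never violated.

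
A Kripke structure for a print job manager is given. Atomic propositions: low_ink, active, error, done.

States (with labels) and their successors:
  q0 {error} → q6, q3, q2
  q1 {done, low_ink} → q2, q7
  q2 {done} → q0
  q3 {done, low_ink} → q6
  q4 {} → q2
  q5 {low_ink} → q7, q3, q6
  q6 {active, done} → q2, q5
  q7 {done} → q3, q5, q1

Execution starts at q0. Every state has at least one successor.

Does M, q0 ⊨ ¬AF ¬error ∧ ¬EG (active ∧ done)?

No

States satisfying ¬error: {q1, q2, q3, q4, q5, q6, q7}.
States satisfying AF ¬error: {q0, q1, q2, q3, q4, q5, q6, q7}.
States satisfying ¬AF ¬error: ∅.
States satisfying active ∧ done: {q6}.
States satisfying EG (active ∧ done): ∅.
States satisfying ¬EG (active ∧ done): {q0, q1, q2, q3, q4, q5, q6, q7}.
States satisfying ¬AF ¬error ∧ ¬EG (active ∧ done): ∅.
q0 ∉ Sat(¬AF ¬error ∧ ¬EG (active ∧ done)).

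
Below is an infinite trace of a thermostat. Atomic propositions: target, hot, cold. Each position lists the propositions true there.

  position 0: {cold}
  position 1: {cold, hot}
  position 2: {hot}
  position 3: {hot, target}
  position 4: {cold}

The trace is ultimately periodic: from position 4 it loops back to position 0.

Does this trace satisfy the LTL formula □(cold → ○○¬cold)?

cold → ○○¬cold must hold at every position from 0 onward. It fails at position 4, so □(cold → ○○¬cold) is false.
Positions where cold holds: 0, 1, 4.
Check ○○¬cold at each: 0→ok, 1→ok, 4→fails.

No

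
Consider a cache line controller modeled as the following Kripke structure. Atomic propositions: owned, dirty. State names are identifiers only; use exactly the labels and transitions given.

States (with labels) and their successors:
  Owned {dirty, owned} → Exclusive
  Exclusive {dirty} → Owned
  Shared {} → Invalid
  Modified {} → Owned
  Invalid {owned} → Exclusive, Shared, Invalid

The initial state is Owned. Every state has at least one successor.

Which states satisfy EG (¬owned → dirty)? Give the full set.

{Owned, Exclusive, Invalid}

States satisfying ¬owned → dirty: {Owned, Exclusive, Invalid}.
States satisfying EG (¬owned → dirty): {Owned, Exclusive, Invalid}.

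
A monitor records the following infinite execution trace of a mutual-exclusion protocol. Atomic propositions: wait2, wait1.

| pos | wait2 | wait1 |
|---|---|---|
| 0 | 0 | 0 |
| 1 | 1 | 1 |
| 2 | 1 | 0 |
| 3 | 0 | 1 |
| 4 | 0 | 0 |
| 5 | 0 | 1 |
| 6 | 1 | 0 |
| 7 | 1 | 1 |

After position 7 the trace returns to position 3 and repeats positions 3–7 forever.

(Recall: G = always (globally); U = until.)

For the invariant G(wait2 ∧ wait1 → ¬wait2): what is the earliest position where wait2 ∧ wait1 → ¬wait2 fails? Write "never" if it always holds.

Check wait2 ∧ wait1 → ¬wait2 at each position in order: 0 ✓.
At position 1 the labels are {wait1, wait2}, so wait2 ∧ wait1 → ¬wait2 is false there. This is the first violation.

1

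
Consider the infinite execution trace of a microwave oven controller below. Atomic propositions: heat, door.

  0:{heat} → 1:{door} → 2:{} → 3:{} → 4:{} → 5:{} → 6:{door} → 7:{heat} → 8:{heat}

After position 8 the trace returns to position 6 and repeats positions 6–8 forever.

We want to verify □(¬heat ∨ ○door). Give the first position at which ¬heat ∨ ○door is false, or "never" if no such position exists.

Check ¬heat ∨ ○door at each position in order: 0 ✓, 1 ✓, 2 ✓, 3 ✓, 4 ✓, 5 ✓, 6 ✓.
At position 7 the labels are {heat} and the next position 8 has {heat}, so ¬heat ∨ ○door is false there. This is the first violation.

7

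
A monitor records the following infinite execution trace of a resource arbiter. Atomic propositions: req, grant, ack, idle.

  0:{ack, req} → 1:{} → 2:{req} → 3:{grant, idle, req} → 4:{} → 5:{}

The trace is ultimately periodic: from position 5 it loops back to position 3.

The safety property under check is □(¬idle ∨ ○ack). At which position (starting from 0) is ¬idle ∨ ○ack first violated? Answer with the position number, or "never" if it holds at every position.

Check ¬idle ∨ ○ack at each position in order: 0 ✓, 1 ✓, 2 ✓.
At position 3 the labels are {grant, idle, req} and the next position 4 has {}, so ¬idle ∨ ○ack is false there. This is the first violation.

3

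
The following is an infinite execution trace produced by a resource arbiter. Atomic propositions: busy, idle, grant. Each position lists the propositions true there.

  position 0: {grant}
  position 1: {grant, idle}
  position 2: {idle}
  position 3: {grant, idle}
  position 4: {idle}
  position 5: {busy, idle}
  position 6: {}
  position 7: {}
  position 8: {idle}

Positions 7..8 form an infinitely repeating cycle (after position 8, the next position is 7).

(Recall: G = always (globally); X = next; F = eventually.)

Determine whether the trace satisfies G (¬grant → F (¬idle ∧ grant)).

Violated

¬grant → F (¬idle ∧ grant) must hold at every position from 0 onward. It fails at position 2, so G (¬grant → F (¬idle ∧ grant)) is false.
Positions where ¬grant holds: 2, 4, 5, 6, 7, 8.
Check F (¬idle ∧ grant) at each: 2→fails, 4→fails, 5→fails, 6→fails, 7→fails, 8→fails.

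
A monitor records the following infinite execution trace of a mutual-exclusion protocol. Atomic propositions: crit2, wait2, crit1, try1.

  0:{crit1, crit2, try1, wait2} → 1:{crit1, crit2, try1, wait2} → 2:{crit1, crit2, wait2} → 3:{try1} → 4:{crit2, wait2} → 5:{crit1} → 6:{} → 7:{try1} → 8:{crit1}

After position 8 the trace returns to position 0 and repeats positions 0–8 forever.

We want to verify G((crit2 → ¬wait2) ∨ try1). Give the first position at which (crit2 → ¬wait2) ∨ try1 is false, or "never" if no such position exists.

2

Check (crit2 → ¬wait2) ∨ try1 at each position in order: 0 ✓, 1 ✓.
At position 2 the labels are {crit1, crit2, wait2}, so (crit2 → ¬wait2) ∨ try1 is false there. This is the first violation.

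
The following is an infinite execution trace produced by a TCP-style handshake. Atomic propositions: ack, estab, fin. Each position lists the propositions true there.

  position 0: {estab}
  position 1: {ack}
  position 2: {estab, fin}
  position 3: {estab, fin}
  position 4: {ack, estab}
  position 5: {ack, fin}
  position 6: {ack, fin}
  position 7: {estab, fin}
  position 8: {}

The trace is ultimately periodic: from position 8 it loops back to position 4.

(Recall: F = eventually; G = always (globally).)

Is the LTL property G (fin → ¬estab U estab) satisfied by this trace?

Satisfied

fin → ¬estab U estab holds at every position 0..8, and those are all positions ever visited, so G (fin → ¬estab U estab) holds.
Positions where fin holds: 2, 3, 5, 6, 7.
Check ¬estab U estab at each: 2→ok, 3→ok, 5→ok, 6→ok, 7→ok.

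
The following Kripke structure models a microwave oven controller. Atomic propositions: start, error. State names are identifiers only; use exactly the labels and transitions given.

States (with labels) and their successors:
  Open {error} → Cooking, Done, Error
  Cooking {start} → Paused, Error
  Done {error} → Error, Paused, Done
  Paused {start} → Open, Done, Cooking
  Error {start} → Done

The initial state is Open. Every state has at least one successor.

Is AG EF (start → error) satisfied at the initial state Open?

States satisfying EF (start → error): {Open, Cooking, Done, Paused, Error}.
States satisfying AG EF (start → error): {Open, Cooking, Done, Paused, Error}.
Every state reachable from Open satisfies EF (start → error).
Open ∈ Sat(AG EF (start → error)).

Yes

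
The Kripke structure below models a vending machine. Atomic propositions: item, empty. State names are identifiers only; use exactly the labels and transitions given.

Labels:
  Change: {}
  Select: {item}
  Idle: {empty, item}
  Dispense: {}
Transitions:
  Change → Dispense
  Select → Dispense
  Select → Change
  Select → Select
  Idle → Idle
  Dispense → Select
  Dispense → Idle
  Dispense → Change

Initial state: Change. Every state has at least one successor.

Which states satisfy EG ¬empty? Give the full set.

States satisfying ¬empty: {Change, Select, Dispense}.
States satisfying EG ¬empty: {Change, Select, Dispense}.

{Change, Select, Dispense}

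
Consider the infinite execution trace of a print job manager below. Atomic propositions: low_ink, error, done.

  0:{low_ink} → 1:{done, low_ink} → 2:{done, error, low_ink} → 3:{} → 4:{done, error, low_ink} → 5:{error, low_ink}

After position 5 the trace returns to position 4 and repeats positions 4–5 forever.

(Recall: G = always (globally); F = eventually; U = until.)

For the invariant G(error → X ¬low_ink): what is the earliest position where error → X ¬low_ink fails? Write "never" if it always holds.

Check error → X ¬low_ink at each position in order: 0 ✓, 1 ✓, 2 ✓, 3 ✓.
At position 4 the labels are {done, error, low_ink} and the next position 5 has {error, low_ink}, so error → X ¬low_ink is false there. This is the first violation.

4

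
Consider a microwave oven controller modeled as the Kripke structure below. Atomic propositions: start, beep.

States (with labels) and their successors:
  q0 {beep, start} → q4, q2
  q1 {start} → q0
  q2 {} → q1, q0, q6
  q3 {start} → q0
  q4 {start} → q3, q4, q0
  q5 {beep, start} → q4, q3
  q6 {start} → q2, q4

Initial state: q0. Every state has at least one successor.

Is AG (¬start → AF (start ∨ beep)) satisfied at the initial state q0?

Yes

States satisfying ¬start → AF (start ∨ beep): {q0, q1, q2, q3, q4, q5, q6}.
States satisfying AG (¬start → AF (start ∨ beep)): {q0, q1, q2, q3, q4, q5, q6}.
Every state reachable from q0 satisfies ¬start → AF (start ∨ beep).
q0 ∈ Sat(AG (¬start → AF (start ∨ beep))).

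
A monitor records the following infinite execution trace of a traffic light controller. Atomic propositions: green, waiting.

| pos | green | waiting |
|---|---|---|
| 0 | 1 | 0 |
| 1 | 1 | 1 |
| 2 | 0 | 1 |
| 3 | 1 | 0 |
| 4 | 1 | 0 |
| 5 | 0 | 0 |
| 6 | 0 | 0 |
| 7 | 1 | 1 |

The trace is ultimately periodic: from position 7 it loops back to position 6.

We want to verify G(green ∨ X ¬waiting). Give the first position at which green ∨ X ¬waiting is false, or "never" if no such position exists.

Check green ∨ X ¬waiting at each position in order: 0 ✓, 1 ✓, 2 ✓, 3 ✓, 4 ✓, 5 ✓.
At position 6 the labels are {} and the next position 7 has {green, waiting}, so green ∨ X ¬waiting is false there. This is the first violation.

6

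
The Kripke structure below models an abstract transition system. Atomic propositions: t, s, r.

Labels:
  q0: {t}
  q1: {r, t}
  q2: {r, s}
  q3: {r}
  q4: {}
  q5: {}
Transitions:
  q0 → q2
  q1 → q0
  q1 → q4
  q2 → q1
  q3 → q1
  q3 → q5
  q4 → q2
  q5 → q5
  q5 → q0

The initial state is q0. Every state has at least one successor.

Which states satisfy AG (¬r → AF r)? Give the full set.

States satisfying ¬r → AF r: {q0, q1, q2, q3, q4}.
States satisfying AG (¬r → AF r): {q0, q1, q2, q4}.

{q0, q1, q2, q4}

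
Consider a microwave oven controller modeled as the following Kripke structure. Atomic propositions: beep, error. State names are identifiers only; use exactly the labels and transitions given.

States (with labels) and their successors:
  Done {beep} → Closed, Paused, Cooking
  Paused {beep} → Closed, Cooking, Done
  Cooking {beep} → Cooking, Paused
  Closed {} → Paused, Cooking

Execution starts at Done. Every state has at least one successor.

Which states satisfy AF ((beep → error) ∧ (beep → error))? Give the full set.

{Closed}

States satisfying (beep → error) ∧ (beep → error): {Closed}.
States satisfying AF ((beep → error) ∧ (beep → error)): {Closed}.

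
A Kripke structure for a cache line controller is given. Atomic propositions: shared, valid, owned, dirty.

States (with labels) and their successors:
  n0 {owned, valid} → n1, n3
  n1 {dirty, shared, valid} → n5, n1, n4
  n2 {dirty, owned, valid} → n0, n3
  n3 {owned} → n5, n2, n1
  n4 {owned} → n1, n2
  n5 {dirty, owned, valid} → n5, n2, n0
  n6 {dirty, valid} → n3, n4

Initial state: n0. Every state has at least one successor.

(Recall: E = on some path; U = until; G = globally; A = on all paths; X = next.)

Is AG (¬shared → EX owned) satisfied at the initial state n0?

States satisfying ¬shared → EX owned: {n0, n1, n2, n3, n4, n5, n6}.
States satisfying AG (¬shared → EX owned): {n0, n1, n2, n3, n4, n5, n6}.
Every state reachable from n0 satisfies ¬shared → EX owned.
n0 ∈ Sat(AG (¬shared → EX owned)).

Satisfied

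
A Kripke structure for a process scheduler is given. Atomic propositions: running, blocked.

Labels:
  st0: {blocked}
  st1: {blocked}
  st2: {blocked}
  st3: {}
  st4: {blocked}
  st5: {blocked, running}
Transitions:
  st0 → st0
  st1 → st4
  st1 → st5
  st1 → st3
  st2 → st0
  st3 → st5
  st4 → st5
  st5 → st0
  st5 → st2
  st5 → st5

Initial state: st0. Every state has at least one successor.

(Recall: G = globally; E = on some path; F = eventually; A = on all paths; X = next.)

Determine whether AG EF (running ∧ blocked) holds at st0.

No

States satisfying EF (running ∧ blocked): {st1, st3, st4, st5}.
States satisfying AG EF (running ∧ blocked): ∅.
st0 is reachable from st0 and violates EF (running ∧ blocked), so AG fails at st0.
st0 ∉ Sat(AG EF (running ∧ blocked)).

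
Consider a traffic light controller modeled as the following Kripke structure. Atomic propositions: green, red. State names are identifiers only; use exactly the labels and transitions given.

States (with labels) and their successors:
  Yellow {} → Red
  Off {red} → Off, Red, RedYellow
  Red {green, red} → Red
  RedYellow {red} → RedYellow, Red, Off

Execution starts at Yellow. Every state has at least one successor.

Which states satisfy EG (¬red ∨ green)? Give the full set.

{Yellow, Red}

States satisfying ¬red ∨ green: {Yellow, Red}.
States satisfying EG (¬red ∨ green): {Yellow, Red}.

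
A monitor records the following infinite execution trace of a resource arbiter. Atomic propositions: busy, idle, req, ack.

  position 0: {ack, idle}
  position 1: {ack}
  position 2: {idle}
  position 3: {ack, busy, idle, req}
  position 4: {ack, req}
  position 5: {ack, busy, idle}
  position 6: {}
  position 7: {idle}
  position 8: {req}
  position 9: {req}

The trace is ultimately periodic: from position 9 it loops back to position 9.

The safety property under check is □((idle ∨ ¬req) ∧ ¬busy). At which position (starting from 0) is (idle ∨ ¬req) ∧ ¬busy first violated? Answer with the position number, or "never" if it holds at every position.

Check (idle ∨ ¬req) ∧ ¬busy at each position in order: 0 ✓, 1 ✓, 2 ✓.
At position 3 the labels are {ack, busy, idle, req}, so (idle ∨ ¬req) ∧ ¬busy is false there. This is the first violation.

3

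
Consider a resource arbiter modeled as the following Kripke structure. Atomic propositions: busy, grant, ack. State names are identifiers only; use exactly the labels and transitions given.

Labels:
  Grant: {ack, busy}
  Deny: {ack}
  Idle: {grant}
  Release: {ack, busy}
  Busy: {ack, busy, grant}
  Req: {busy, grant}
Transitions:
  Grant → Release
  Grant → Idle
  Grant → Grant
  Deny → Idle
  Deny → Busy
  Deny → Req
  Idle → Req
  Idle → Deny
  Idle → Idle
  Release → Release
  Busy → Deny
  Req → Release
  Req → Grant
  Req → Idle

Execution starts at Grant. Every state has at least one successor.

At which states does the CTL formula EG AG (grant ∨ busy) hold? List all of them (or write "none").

{Release}

States satisfying AG (grant ∨ busy): {Release}.
States satisfying EG AG (grant ∨ busy): {Release}.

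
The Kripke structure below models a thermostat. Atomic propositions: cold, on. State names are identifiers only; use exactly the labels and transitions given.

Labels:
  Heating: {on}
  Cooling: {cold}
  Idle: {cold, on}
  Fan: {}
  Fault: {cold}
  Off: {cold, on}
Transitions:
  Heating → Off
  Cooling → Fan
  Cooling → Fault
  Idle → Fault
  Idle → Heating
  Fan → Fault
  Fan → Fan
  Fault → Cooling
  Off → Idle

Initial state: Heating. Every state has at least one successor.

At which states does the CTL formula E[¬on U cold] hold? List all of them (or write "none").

States satisfying ¬on: {Cooling, Fan, Fault}.
States satisfying cold: {Cooling, Idle, Fault, Off}.
States satisfying E[¬on U cold]: {Cooling, Idle, Fan, Fault, Off}.

{Cooling, Idle, Fan, Fault, Off}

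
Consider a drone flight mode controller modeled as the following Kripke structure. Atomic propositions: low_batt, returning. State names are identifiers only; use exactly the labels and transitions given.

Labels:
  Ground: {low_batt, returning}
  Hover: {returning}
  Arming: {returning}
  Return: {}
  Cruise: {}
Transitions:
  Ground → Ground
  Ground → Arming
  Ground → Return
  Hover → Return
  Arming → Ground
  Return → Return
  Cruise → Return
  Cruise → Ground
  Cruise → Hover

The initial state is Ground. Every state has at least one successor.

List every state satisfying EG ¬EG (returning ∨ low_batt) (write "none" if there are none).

States satisfying ¬EG (returning ∨ low_batt): {Hover, Return, Cruise}.
States satisfying EG ¬EG (returning ∨ low_batt): {Hover, Return, Cruise}.

{Hover, Return, Cruise}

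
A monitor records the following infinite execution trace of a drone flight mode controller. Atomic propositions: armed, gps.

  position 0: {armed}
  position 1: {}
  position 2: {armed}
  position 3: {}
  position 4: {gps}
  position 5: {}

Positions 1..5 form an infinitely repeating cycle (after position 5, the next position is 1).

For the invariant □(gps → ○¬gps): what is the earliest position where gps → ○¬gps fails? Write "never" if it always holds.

never

gps → ○¬gps holds at every position 0..5, and those are all the positions the trace ever visits, so the invariant □(gps → ○¬gps) is never violated.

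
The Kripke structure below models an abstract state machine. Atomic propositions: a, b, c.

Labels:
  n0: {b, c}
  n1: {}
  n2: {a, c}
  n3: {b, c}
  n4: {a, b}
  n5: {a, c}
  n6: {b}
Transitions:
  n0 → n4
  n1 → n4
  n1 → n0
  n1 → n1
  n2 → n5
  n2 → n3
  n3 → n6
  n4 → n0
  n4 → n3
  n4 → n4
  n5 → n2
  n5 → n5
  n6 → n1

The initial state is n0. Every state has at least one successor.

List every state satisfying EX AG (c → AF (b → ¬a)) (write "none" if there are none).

{n0, n1, n2, n3, n4, n5, n6}

States satisfying AG (c → AF (b → ¬a)): {n0, n1, n2, n3, n4, n5, n6}.
States satisfying EX AG (c → AF (b → ¬a)): {n0, n1, n2, n3, n4, n5, n6}.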